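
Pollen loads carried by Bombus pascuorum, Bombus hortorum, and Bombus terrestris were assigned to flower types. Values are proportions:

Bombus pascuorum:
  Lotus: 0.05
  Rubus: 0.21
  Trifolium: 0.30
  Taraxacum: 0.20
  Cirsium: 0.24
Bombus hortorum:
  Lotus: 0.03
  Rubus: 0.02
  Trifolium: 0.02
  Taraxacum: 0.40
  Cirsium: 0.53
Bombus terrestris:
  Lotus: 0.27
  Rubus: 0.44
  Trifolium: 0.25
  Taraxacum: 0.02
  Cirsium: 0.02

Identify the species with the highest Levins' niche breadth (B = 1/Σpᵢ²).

Bombus pascuorum

Σp_pascᵢ² = 0.05² + 0.21² + 0.30² + 0.20² + 0.24² = 0.0025 + 0.0441 + 0.0900 + 0.0400 + 0.0576 = 0.2342
B_pasc = 1 / 0.2342 = 4.2699
Σp_hortᵢ² = 0.03² + 0.02² + 0.02² + 0.40² + 0.53² = 0.0009 + 0.0004 + 0.0004 + 0.1600 + 0.2809 = 0.4426
B_hort = 1 / 0.4426 = 2.2594
Σp_terrᵢ² = 0.27² + 0.44² + 0.25² + 0.02² + 0.02² = 0.0729 + 0.1936 + 0.0625 + 0.0004 + 0.0004 = 0.3298
B_terr = 1 / 0.3298 = 3.0321
Highest B → broadest niche (most generalist): Bombus pascuorum (B = 4.27).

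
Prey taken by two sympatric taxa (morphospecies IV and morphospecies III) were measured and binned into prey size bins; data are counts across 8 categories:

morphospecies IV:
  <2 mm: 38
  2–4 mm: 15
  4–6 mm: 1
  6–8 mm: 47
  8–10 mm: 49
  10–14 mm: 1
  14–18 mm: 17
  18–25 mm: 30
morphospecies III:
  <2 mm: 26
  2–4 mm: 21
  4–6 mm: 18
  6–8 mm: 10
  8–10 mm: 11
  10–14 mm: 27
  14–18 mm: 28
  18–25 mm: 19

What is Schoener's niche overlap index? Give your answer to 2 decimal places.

Proportions for morphospecies IV (n=198): 38/198=0.1919, 15/198=0.0758, 1/198=0.0051, 47/198=0.2374, 49/198=0.2475, 1/198=0.0051, 17/198=0.0859, 30/198=0.1515
Proportions for morphospecies III (n=160): 26/160=0.1625, 21/160=0.1313, 18/160=0.1125, 10/160=0.0625, 11/160=0.0688, 27/160=0.1688, 28/160=0.1750, 19/160=0.1188
Σ|p₁ᵢ − p₂ᵢ| = 0.0294 + 0.0555 + 0.1074 + 0.1749 + 0.1787 + 0.1637 + 0.0891 + 0.0327 = 0.8314
D = 1 − ½ × 0.8314 = 1 − 0.41570 = 0.58430

0.58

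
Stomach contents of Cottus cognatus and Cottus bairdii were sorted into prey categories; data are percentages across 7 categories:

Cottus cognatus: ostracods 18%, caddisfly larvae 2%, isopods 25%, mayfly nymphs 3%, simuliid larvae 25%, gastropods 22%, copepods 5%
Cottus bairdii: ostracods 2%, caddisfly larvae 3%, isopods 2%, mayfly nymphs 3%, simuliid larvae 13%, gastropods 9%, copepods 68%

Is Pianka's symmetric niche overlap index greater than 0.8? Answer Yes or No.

Convert percentages to proportions (divide by 100).
Σ p₁ᵢp₂ᵢ = 0.0036 + 0.0006 + 0.0050 + 0.0009 + 0.0325 + 0.0198 + 0.0340 = 0.0964
Σp_1ᵢ² = 0.18² + 0.02² + 0.25² + 0.03² + 0.25² + 0.22² + 0.05² = 0.0324 + 0.0004 + 0.0625 + 0.0009 + 0.0625 + 0.0484 + 0.0025 = 0.2096
Σp_2ᵢ² = 0.02² + 0.03² + 0.02² + 0.03² + 0.13² + 0.09² + 0.68² = 0.0004 + 0.0009 + 0.0004 + 0.0009 + 0.0169 + 0.0081 + 0.4624 = 0.4900
O = 0.0964 / √(0.2096 × 0.4900) = 0.0964 / 0.32047 = 0.3008
O = 0.3008 < 0.8 → No.

No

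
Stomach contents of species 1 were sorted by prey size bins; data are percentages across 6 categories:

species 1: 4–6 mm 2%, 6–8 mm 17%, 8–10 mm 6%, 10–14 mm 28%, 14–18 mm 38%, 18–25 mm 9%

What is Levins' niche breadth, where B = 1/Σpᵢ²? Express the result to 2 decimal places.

3.79

Convert percentages to proportions (divide by 100).
Σpᵢ² = 0.02² + 0.17² + 0.06² + 0.28² + 0.38² + 0.09² = 0.0004 + 0.0289 + 0.0036 + 0.0784 + 0.1444 + 0.0081 = 0.2638
B = 1 / 0.2638 = 3.7908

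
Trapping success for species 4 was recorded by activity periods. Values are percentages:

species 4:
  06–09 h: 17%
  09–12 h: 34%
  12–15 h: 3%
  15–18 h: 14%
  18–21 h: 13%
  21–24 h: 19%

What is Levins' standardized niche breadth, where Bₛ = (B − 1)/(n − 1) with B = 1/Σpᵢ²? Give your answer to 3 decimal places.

0.717

Convert percentages to proportions (divide by 100).
Σpᵢ² = 0.17² + 0.34² + 0.03² + 0.14² + 0.13² + 0.19² = 0.0289 + 0.1156 + 0.0009 + 0.0196 + 0.0169 + 0.0361 = 0.2180
B = 1 / 0.2180 = 4.58716
Bₛ = (B − 1)/(n − 1) = (4.58716 − 1)/(6 − 1) = 3.58716/5 = 0.71743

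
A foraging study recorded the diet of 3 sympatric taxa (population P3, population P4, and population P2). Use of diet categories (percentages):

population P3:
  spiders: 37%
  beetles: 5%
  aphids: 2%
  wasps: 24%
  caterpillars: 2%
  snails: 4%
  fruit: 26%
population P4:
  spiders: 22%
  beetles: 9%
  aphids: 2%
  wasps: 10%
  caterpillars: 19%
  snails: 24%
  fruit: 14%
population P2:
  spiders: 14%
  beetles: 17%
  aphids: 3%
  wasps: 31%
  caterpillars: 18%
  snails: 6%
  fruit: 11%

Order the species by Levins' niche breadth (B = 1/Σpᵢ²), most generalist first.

population P4 > population P2 > population P3

Convert percentages to proportions (divide by 100).
Σp_P3ᵢ² = 0.37² + 0.05² + 0.02² + 0.24² + 0.02² + 0.04² + 0.26² = 0.1369 + 0.0025 + 0.0004 + 0.0576 + 0.0004 + 0.0016 + 0.0676 = 0.2670
B_P3 = 1 / 0.2670 = 3.7453
Σp_P4ᵢ² = 0.22² + 0.09² + 0.02² + 0.10² + 0.19² + 0.24² + 0.14² = 0.0484 + 0.0081 + 0.0004 + 0.0100 + 0.0361 + 0.0576 + 0.0196 = 0.1802
B_P4 = 1 / 0.1802 = 5.5494
Σp_P2ᵢ² = 0.14² + 0.17² + 0.03² + 0.31² + 0.18² + 0.06² + 0.11² = 0.0196 + 0.0289 + 0.0009 + 0.0961 + 0.0324 + 0.0036 + 0.0121 = 0.1936
B_P2 = 1 / 0.1936 = 5.1653
Ranking by B (broadest → narrowest): population P4 (5.55) > population P2 (5.17) > population P3 (3.75)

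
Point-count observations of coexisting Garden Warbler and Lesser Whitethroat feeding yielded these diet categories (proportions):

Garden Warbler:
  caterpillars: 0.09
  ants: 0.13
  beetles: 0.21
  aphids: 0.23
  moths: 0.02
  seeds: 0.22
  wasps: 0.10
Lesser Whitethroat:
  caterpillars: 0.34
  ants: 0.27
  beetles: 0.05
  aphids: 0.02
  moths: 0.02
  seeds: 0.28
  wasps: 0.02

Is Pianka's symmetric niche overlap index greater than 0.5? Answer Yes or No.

Σ p₁ᵢp₂ᵢ = 0.0306 + 0.0351 + 0.0105 + 0.0046 + 0.0004 + 0.0616 + 0.0020 = 0.1448
Σp_1ᵢ² = 0.09² + 0.13² + 0.21² + 0.23² + 0.02² + 0.22² + 0.10² = 0.0081 + 0.0169 + 0.0441 + 0.0529 + 0.0004 + 0.0484 + 0.0100 = 0.1808
Σp_2ᵢ² = 0.34² + 0.27² + 0.05² + 0.02² + 0.02² + 0.28² + 0.02² = 0.1156 + 0.0729 + 0.0025 + 0.0004 + 0.0004 + 0.0784 + 0.0004 = 0.2706
O = 0.1448 / √(0.1808 × 0.2706) = 0.1448 / 0.22119 = 0.6546
O = 0.6546 > 0.5 → Yes.

Yes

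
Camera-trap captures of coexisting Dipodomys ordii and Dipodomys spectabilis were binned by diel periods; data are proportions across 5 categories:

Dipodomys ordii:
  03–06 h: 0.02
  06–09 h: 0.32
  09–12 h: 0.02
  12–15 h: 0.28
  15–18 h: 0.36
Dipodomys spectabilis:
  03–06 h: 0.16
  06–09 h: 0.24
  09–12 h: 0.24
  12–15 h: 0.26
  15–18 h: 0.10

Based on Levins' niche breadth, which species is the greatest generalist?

Σp_ordiᵢ² = 0.02² + 0.32² + 0.02² + 0.28² + 0.36² = 0.0004 + 0.1024 + 0.0004 + 0.0784 + 0.1296 = 0.3112
B_ordi = 1 / 0.3112 = 3.2134
Σp_specᵢ² = 0.16² + 0.24² + 0.24² + 0.26² + 0.10² = 0.0256 + 0.0576 + 0.0576 + 0.0676 + 0.0100 = 0.2184
B_spec = 1 / 0.2184 = 4.5788
Highest B → broadest niche (most generalist): Dipodomys spectabilis (B = 4.58).

Dipodomys spectabilis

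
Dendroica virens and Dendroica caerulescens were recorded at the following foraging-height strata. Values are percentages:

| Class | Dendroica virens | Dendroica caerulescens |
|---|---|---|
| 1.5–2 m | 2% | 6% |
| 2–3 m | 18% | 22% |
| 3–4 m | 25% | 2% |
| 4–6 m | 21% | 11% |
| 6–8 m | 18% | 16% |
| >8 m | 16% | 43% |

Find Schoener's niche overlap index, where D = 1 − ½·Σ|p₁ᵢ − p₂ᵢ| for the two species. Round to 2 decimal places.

Convert percentages to proportions (divide by 100).
Σ|p₁ᵢ − p₂ᵢ| = 0.04 + 0.04 + 0.23 + 0.10 + 0.02 + 0.27 = 0.70
D = 1 − ½ × 0.70 = 1 − 0.350 = 0.6500

0.65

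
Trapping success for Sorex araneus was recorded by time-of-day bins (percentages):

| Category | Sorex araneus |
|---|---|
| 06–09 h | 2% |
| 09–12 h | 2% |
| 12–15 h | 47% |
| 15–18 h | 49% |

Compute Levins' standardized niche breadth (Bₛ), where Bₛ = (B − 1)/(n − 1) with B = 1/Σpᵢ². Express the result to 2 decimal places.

Convert percentages to proportions (divide by 100).
Σpᵢ² = 0.02² + 0.02² + 0.47² + 0.49² = 0.0004 + 0.0004 + 0.2209 + 0.2401 = 0.4618
B = 1 / 0.4618 = 2.1654
Bₛ = (B − 1)/(n − 1) = (2.1654 − 1)/(4 − 1) = 1.1654/3 = 0.3885

0.39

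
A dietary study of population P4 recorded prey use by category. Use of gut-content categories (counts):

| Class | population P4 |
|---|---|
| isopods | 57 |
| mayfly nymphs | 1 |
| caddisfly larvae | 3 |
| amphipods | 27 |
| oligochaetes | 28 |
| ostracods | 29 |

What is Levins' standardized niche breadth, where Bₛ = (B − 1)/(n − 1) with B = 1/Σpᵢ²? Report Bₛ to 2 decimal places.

0.55

Proportions for population P4 (n=145): 57/145=0.3931, 1/145=0.0069, 3/145=0.0207, 27/145=0.1862, 28/145=0.1931, 29/145=0.2000
Σpᵢ² = 0.3931² + 0.0069² + 0.0207² + 0.1862² + 0.1931² + 0.2000² = 0.154528 + 0.000048 + 0.000428 + 0.034670 + 0.037288 + 0.040000 = 0.266962
B = 1 / 0.266962 = 3.7459
Bₛ = (B − 1)/(n − 1) = (3.7459 − 1)/(6 − 1) = 2.7459/5 = 0.5492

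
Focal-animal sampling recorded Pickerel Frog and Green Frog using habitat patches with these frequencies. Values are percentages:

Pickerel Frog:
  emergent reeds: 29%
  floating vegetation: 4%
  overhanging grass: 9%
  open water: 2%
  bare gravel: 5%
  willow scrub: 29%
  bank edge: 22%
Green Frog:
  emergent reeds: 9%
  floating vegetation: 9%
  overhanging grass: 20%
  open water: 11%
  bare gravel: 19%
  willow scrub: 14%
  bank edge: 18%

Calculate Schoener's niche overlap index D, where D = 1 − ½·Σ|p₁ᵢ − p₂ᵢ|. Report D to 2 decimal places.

0.61

Convert percentages to proportions (divide by 100).
Σ|p₁ᵢ − p₂ᵢ| = 0.20 + 0.05 + 0.11 + 0.09 + 0.14 + 0.15 + 0.04 = 0.78
D = 1 − ½ × 0.78 = 1 − 0.390 = 0.6100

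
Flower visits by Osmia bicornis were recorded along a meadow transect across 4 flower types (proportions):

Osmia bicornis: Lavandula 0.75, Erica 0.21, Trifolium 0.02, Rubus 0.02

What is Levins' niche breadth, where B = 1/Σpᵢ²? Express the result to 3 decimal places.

Σpᵢ² = 0.75² + 0.21² + 0.02² + 0.02² = 0.5625 + 0.0441 + 0.0004 + 0.0004 = 0.6074
B = 1 / 0.6074 = 1.64636

1.646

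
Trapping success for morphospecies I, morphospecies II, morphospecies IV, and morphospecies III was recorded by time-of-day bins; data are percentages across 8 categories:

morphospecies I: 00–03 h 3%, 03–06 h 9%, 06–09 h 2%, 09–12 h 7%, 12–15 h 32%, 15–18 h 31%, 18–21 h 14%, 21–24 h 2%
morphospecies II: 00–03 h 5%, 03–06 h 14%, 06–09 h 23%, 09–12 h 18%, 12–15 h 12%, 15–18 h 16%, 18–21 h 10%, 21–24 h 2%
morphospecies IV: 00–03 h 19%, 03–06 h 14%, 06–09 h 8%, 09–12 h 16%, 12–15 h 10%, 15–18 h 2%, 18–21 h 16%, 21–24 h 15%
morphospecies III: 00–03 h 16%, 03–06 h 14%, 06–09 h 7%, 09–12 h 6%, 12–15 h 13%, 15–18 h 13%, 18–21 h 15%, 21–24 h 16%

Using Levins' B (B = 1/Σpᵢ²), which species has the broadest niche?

morphospecies III

Convert percentages to proportions (divide by 100).
Σp_Iᵢ² = 0.03² + 0.09² + 0.02² + 0.07² + 0.32² + 0.31² + 0.14² + 0.02² = 0.0009 + 0.0081 + 0.0004 + 0.0049 + 0.1024 + 0.0961 + 0.0196 + 0.0004 = 0.2328
B_I = 1 / 0.2328 = 4.2955
Σp_IIᵢ² = 0.05² + 0.14² + 0.23² + 0.18² + 0.12² + 0.16² + 0.10² + 0.02² = 0.0025 + 0.0196 + 0.0529 + 0.0324 + 0.0144 + 0.0256 + 0.0100 + 0.0004 = 0.1578
B_II = 1 / 0.1578 = 6.3371
Σp_IVᵢ² = 0.19² + 0.14² + 0.08² + 0.16² + 0.10² + 0.02² + 0.16² + 0.15² = 0.0361 + 0.0196 + 0.0064 + 0.0256 + 0.0100 + 0.0004 + 0.0256 + 0.0225 = 0.1462
B_IV = 1 / 0.1462 = 6.8399
Σp_IIIᵢ² = 0.16² + 0.14² + 0.07² + 0.06² + 0.13² + 0.13² + 0.15² + 0.16² = 0.0256 + 0.0196 + 0.0049 + 0.0036 + 0.0169 + 0.0169 + 0.0225 + 0.0256 = 0.1356
B_III = 1 / 0.1356 = 7.3746
Highest B → broadest niche (most generalist): morphospecies III (B = 7.37).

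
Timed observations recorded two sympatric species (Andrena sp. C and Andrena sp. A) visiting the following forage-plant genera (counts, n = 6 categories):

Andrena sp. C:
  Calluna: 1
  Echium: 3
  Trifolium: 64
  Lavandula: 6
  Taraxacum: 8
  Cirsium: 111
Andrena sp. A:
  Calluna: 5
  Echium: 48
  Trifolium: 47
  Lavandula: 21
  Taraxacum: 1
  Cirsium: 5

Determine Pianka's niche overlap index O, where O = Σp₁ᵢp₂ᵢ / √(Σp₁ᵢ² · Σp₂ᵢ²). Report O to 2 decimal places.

0.42

Proportions for Andrena sp. C (n=193): 1/193=0.0052, 3/193=0.0155, 64/193=0.3316, 6/193=0.0311, 8/193=0.0415, 111/193=0.5751
Proportions for Andrena sp. A (n=127): 5/127=0.0394, 48/127=0.3780, 47/127=0.3701, 21/127=0.1654, 1/127=0.0079, 5/127=0.0394
Σ p₁ᵢp₂ᵢ = 0.000205 + 0.005859 + 0.122725 + 0.005144 + 0.000328 + 0.022659 = 0.156920
Σp_1ᵢ² = 0.0052² + 0.0155² + 0.3316² + 0.0311² + 0.0415² + 0.5751² = 0.000027 + 0.000240 + 0.109959 + 0.000967 + 0.001722 + 0.330740 = 0.443655
Σp_2ᵢ² = 0.0394² + 0.3780² + 0.3701² + 0.1654² + 0.0079² + 0.0394² = 0.001552 + 0.142884 + 0.136974 + 0.027357 + 0.000062 + 0.001552 = 0.310381
O = 0.156920 / √(0.443655 × 0.310381) = 0.156920 / 0.3710823 = 0.4229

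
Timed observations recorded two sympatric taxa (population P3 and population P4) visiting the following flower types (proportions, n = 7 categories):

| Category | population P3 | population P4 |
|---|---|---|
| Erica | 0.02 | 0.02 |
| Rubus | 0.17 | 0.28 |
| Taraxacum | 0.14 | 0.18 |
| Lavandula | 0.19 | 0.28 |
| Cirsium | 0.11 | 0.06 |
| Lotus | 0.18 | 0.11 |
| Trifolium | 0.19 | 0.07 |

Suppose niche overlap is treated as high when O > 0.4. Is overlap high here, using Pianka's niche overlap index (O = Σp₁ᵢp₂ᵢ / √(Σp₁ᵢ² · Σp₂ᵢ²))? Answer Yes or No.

Yes

Σ p₁ᵢp₂ᵢ = 0.0004 + 0.0476 + 0.0252 + 0.0532 + 0.0066 + 0.0198 + 0.0133 = 0.1661
Σp_1ᵢ² = 0.02² + 0.17² + 0.14² + 0.19² + 0.11² + 0.18² + 0.19² = 0.0004 + 0.0289 + 0.0196 + 0.0361 + 0.0121 + 0.0324 + 0.0361 = 0.1656
Σp_2ᵢ² = 0.02² + 0.28² + 0.18² + 0.28² + 0.06² + 0.11² + 0.07² = 0.0004 + 0.0784 + 0.0324 + 0.0784 + 0.0036 + 0.0121 + 0.0049 = 0.2102
O = 0.1661 / √(0.1656 × 0.2102) = 0.1661 / 0.18657 = 0.8903
O = 0.8903 > 0.4 → Yes.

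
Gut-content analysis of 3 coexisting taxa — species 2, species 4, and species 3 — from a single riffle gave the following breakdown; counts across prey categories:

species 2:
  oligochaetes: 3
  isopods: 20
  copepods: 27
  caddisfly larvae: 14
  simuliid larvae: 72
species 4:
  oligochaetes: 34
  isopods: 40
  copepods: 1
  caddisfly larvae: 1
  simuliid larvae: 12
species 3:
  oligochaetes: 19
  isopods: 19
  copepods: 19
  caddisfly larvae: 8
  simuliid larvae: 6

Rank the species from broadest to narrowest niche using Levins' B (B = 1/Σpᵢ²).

Proportions for species 2 (n=136): 3/136=0.0221, 20/136=0.1471, 27/136=0.1985, 14/136=0.1029, 72/136=0.5294
Proportions for species 4 (n=88): 34/88=0.3864, 40/88=0.4545, 1/88=0.0114, 1/88=0.0114, 12/88=0.1364
Proportions for species 3 (n=71): 19/71=0.2676, 19/71=0.2676, 19/71=0.2676, 8/71=0.1127, 6/71=0.0845
Σp_2ᵢ² = 0.0221² + 0.1471² + 0.1985² + 0.1029² + 0.5294² = 0.000488 + 0.021638 + 0.039402 + 0.010588 + 0.280264 = 0.352380
B_2 = 1 / 0.352380 = 2.8378
Σp_4ᵢ² = 0.3864² + 0.4545² + 0.0114² + 0.0114² + 0.1364² = 0.149305 + 0.206570 + 0.000130 + 0.000130 + 0.018605 = 0.374740
B_4 = 1 / 0.374740 = 2.6685
Σp_3ᵢ² = 0.2676² + 0.2676² + 0.2676² + 0.1127² + 0.0845² = 0.071610 + 0.071610 + 0.071610 + 0.012701 + 0.007140 = 0.234671
B_3 = 1 / 0.234671 = 4.2613
Ranking by B (broadest → narrowest): species 3 (4.26) > species 2 (2.84) > species 4 (2.67)

species 3 > species 2 > species 4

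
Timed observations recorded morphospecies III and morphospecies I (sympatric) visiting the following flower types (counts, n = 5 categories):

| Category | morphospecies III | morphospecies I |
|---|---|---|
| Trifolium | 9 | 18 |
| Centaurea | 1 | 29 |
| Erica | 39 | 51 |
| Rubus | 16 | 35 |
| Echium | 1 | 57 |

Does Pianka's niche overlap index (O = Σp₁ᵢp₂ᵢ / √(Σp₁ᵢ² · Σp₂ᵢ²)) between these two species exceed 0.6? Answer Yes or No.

Yes

Proportions for morphospecies III (n=66): 9/66=0.1364, 1/66=0.0152, 39/66=0.5909, 16/66=0.2424, 1/66=0.0152
Proportions for morphospecies I (n=190): 18/190=0.0947, 29/190=0.1526, 51/190=0.2684, 35/190=0.1842, 57/190=0.3000
Σ p₁ᵢp₂ᵢ = 0.012917 + 0.002320 + 0.158598 + 0.044650 + 0.004560 = 0.223045
Σp_1ᵢ² = 0.1364² + 0.0152² + 0.5909² + 0.2424² + 0.0152² = 0.018605 + 0.000231 + 0.349163 + 0.058758 + 0.000231 = 0.426988
Σp_2ᵢ² = 0.0947² + 0.1526² + 0.2684² + 0.1842² + 0.3000² = 0.008968 + 0.023287 + 0.072039 + 0.033930 + 0.090000 = 0.228224
O = 0.223045 / √(0.426988 × 0.228224) = 0.223045 / 0.3121681 = 0.7145
O = 0.7145 > 0.6 → Yes.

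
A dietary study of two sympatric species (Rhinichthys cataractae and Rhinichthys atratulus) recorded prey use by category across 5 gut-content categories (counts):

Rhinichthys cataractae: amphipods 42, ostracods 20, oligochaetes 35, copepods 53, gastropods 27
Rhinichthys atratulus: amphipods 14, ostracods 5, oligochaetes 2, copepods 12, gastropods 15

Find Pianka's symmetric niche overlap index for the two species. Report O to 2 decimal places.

0.89

Proportions for Rhinichthys cataractae (n=177): 42/177=0.2373, 20/177=0.1130, 35/177=0.1977, 53/177=0.2994, 27/177=0.1525
Proportions for Rhinichthys atratulus (n=48): 14/48=0.2917, 5/48=0.1042, 2/48=0.0417, 12/48=0.2500, 15/48=0.3125
Σ p₁ᵢp₂ᵢ = 0.069220 + 0.011775 + 0.008244 + 0.074850 + 0.047656 = 0.211745
Σp_1ᵢ² = 0.2373² + 0.1130² + 0.1977² + 0.2994² + 0.1525² = 0.056311 + 0.012769 + 0.039085 + 0.089640 + 0.023256 = 0.221061
Σp_2ᵢ² = 0.2917² + 0.1042² + 0.0417² + 0.2500² + 0.3125² = 0.085089 + 0.010858 + 0.001739 + 0.062500 + 0.097656 = 0.257842
O = 0.211745 / √(0.221061 × 0.257842) = 0.211745 / 0.2387442 = 0.8869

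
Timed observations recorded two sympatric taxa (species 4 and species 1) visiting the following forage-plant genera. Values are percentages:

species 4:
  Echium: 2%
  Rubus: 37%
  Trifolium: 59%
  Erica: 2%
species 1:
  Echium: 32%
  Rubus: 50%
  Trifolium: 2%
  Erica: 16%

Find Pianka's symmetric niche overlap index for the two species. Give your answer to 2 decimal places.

Convert percentages to proportions (divide by 100).
Σ p₁ᵢp₂ᵢ = 0.0064 + 0.1850 + 0.0118 + 0.0032 = 0.2064
Σp_1ᵢ² = 0.02² + 0.37² + 0.59² + 0.02² = 0.0004 + 0.1369 + 0.3481 + 0.0004 = 0.4858
Σp_2ᵢ² = 0.32² + 0.50² + 0.02² + 0.16² = 0.1024 + 0.2500 + 0.0004 + 0.0256 = 0.3784
O = 0.2064 / √(0.4858 × 0.3784) = 0.2064 / 0.42875 = 0.4814

0.48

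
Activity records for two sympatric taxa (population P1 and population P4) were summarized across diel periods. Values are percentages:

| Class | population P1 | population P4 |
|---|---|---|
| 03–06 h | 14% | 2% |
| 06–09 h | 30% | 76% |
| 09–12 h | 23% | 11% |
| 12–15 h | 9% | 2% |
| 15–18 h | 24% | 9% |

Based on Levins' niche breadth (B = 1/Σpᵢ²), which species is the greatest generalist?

population P1

Convert percentages to proportions (divide by 100).
Σp_P1ᵢ² = 0.14² + 0.30² + 0.23² + 0.09² + 0.24² = 0.0196 + 0.0900 + 0.0529 + 0.0081 + 0.0576 = 0.2282
B_P1 = 1 / 0.2282 = 4.3821
Σp_P4ᵢ² = 0.02² + 0.76² + 0.11² + 0.02² + 0.09² = 0.0004 + 0.5776 + 0.0121 + 0.0004 + 0.0081 = 0.5986
B_P4 = 1 / 0.5986 = 1.6706
Highest B → broadest niche (most generalist): population P1 (B = 4.38).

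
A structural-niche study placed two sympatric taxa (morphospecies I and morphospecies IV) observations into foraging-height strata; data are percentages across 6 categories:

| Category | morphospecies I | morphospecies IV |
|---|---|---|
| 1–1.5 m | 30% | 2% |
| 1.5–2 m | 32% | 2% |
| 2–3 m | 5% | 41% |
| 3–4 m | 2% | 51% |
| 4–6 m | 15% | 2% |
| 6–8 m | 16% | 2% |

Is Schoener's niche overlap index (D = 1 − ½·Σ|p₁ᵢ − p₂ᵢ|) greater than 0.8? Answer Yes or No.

No

Convert percentages to proportions (divide by 100).
Σ|p₁ᵢ − p₂ᵢ| = 0.28 + 0.30 + 0.36 + 0.49 + 0.13 + 0.14 = 1.70
D = 1 − ½ × 1.70 = 1 − 0.850 = 0.1500
D = 0.1500 < 0.8 → No.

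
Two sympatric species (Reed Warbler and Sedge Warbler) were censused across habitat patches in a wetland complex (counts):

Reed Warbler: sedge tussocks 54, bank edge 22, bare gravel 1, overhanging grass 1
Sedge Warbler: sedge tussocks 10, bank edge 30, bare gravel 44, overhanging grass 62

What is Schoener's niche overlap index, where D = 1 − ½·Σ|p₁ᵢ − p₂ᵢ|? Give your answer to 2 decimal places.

Proportions for Reed Warbler (n=78): 54/78=0.6923, 22/78=0.2821, 1/78=0.0128, 1/78=0.0128
Proportions for Sedge Warbler (n=146): 10/146=0.0685, 30/146=0.2055, 44/146=0.3014, 62/146=0.4247
Σ|p₁ᵢ − p₂ᵢ| = 0.6238 + 0.0766 + 0.2886 + 0.4119 = 1.4009
D = 1 − ½ × 1.4009 = 1 − 0.70045 = 0.29955

0.30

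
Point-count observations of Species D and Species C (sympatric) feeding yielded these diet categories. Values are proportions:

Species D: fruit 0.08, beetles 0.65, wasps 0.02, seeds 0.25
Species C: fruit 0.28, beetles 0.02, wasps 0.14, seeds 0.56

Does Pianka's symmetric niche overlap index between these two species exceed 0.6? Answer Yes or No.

No

Σ p₁ᵢp₂ᵢ = 0.0224 + 0.0130 + 0.0028 + 0.1400 = 0.1782
Σp_1ᵢ² = 0.08² + 0.65² + 0.02² + 0.25² = 0.0064 + 0.4225 + 0.0004 + 0.0625 = 0.4918
Σp_2ᵢ² = 0.28² + 0.02² + 0.14² + 0.56² = 0.0784 + 0.0004 + 0.0196 + 0.3136 = 0.4120
O = 0.1782 / √(0.4918 × 0.4120) = 0.1782 / 0.45014 = 0.3959
O = 0.3959 < 0.6 → No.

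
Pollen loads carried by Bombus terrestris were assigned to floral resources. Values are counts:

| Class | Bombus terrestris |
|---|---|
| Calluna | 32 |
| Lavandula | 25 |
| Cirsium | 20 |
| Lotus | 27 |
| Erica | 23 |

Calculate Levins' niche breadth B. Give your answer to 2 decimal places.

4.88

Proportions for Bombus terrestris (n=127): 32/127=0.2520, 25/127=0.1969, 20/127=0.1575, 27/127=0.2126, 23/127=0.1811
Σpᵢ² = 0.2520² + 0.1969² + 0.1575² + 0.2126² + 0.1811² = 0.063504 + 0.038770 + 0.024806 + 0.045199 + 0.032797 = 0.205076
B = 1 / 0.205076 = 4.8762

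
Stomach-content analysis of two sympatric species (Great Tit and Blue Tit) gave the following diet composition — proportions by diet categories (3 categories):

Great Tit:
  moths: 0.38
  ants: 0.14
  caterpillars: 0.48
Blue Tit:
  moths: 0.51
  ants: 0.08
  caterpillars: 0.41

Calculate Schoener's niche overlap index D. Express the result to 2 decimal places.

Σ|p₁ᵢ − p₂ᵢ| = 0.13 + 0.06 + 0.07 = 0.26
D = 1 − ½ × 0.26 = 1 − 0.130 = 0.8700

0.87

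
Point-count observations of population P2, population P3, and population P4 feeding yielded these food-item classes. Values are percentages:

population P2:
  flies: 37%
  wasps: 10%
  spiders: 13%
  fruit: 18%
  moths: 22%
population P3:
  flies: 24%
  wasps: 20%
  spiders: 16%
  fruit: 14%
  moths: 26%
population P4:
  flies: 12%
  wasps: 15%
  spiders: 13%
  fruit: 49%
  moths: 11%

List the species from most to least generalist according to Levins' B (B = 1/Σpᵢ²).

Convert percentages to proportions (divide by 100).
Σp_P2ᵢ² = 0.37² + 0.10² + 0.13² + 0.18² + 0.22² = 0.1369 + 0.0100 + 0.0169 + 0.0324 + 0.0484 = 0.2446
B_P2 = 1 / 0.2446 = 4.0883
Σp_P3ᵢ² = 0.24² + 0.20² + 0.16² + 0.14² + 0.26² = 0.0576 + 0.0400 + 0.0256 + 0.0196 + 0.0676 = 0.2104
B_P3 = 1 / 0.2104 = 4.7529
Σp_P4ᵢ² = 0.12² + 0.15² + 0.13² + 0.49² + 0.11² = 0.0144 + 0.0225 + 0.0169 + 0.2401 + 0.0121 = 0.3060
B_P4 = 1 / 0.3060 = 3.2680
Ranking by B (broadest → narrowest): population P3 (4.75) > population P2 (4.09) > population P4 (3.27)

population P3 > population P2 > population P4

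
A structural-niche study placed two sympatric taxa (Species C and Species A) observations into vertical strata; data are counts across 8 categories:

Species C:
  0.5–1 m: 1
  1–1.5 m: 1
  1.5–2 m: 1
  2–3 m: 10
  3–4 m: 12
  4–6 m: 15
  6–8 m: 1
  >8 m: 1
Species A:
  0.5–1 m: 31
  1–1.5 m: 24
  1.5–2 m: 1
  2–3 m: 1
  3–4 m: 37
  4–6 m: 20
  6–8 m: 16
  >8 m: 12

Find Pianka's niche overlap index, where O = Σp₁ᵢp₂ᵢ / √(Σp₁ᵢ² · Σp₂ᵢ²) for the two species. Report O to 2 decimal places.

Proportions for Species C (n=42): 1/42=0.0238, 1/42=0.0238, 1/42=0.0238, 10/42=0.2381, 12/42=0.2857, 15/42=0.3571, 1/42=0.0238, 1/42=0.0238
Proportions for Species A (n=142): 31/142=0.2183, 24/142=0.1690, 1/142=0.0070, 1/142=0.0070, 37/142=0.2606, 20/142=0.1408, 16/142=0.1127, 12/142=0.0845
Σ p₁ᵢp₂ᵢ = 0.005196 + 0.004022 + 0.000167 + 0.001667 + 0.074453 + 0.050280 + 0.002682 + 0.002011 = 0.140478
Σp_1ᵢ² = 0.0238² + 0.0238² + 0.0238² + 0.2381² + 0.2857² + 0.3571² + 0.0238² + 0.0238² = 0.000566 + 0.000566 + 0.000566 + 0.056692 + 0.081624 + 0.127520 + 0.000566 + 0.000566 = 0.268666
Σp_2ᵢ² = 0.2183² + 0.1690² + 0.0070² + 0.0070² + 0.2606² + 0.1408² + 0.1127² + 0.0845² = 0.047655 + 0.028561 + 0.000049 + 0.000049 + 0.067912 + 0.019825 + 0.012701 + 0.007140 = 0.183892
O = 0.140478 / √(0.268666 × 0.183892) = 0.140478 / 0.2222735 = 0.6320

0.63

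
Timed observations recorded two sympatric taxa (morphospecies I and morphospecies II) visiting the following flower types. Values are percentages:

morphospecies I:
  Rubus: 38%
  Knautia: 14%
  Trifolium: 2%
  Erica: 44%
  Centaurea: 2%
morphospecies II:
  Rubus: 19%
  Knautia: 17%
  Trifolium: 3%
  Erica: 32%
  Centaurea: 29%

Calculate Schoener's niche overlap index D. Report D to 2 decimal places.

Convert percentages to proportions (divide by 100).
Σ|p₁ᵢ − p₂ᵢ| = 0.19 + 0.03 + 0.01 + 0.12 + 0.27 = 0.62
D = 1 − ½ × 0.62 = 1 − 0.310 = 0.6900

0.69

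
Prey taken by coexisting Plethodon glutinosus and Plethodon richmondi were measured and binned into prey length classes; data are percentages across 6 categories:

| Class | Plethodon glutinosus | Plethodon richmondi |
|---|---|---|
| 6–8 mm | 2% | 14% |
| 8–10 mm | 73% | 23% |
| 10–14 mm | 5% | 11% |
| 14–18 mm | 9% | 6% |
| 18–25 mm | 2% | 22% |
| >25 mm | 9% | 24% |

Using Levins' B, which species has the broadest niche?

Plethodon richmondi

Convert percentages to proportions (divide by 100).
Σp_glutᵢ² = 0.02² + 0.73² + 0.05² + 0.09² + 0.02² + 0.09² = 0.0004 + 0.5329 + 0.0025 + 0.0081 + 0.0004 + 0.0081 = 0.5524
B_glut = 1 / 0.5524 = 1.8103
Σp_richᵢ² = 0.14² + 0.23² + 0.11² + 0.06² + 0.22² + 0.24² = 0.0196 + 0.0529 + 0.0121 + 0.0036 + 0.0484 + 0.0576 = 0.1942
B_rich = 1 / 0.1942 = 5.1493
Highest B → broadest niche (most generalist): Plethodon richmondi (B = 5.15).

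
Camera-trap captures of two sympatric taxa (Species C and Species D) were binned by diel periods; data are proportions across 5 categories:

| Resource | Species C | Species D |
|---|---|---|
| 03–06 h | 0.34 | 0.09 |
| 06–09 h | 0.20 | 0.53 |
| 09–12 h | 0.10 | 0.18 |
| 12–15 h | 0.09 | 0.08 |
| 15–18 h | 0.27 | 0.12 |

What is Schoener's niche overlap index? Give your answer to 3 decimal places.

0.590

Σ|p₁ᵢ − p₂ᵢ| = 0.25 + 0.33 + 0.08 + 0.01 + 0.15 = 0.82
D = 1 − ½ × 0.82 = 1 − 0.410 = 0.59000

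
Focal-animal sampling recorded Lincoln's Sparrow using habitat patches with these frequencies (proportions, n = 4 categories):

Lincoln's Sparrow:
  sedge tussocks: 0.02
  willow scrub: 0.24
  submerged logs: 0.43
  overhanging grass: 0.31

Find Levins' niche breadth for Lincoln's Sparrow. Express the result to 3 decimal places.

Σpᵢ² = 0.02² + 0.24² + 0.43² + 0.31² = 0.0004 + 0.0576 + 0.1849 + 0.0961 = 0.3390
B = 1 / 0.3390 = 2.94985

2.950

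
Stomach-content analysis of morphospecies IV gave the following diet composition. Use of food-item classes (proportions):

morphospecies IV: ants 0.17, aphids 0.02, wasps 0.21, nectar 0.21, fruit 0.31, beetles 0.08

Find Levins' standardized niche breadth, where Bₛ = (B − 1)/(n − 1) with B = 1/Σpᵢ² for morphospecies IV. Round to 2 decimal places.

0.71

Σpᵢ² = 0.17² + 0.02² + 0.21² + 0.21² + 0.31² + 0.08² = 0.0289 + 0.0004 + 0.0441 + 0.0441 + 0.0961 + 0.0064 = 0.2200
B = 1 / 0.2200 = 4.5455
Bₛ = (B − 1)/(n − 1) = (4.5455 − 1)/(6 − 1) = 3.5455/5 = 0.7091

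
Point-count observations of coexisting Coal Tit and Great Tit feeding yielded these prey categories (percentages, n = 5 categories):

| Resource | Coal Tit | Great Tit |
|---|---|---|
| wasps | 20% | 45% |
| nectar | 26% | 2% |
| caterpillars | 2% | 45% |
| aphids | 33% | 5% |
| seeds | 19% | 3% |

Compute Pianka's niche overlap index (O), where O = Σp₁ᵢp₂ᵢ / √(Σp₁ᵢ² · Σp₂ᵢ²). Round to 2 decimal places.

0.39

Convert percentages to proportions (divide by 100).
Σ p₁ᵢp₂ᵢ = 0.0900 + 0.0052 + 0.0090 + 0.0165 + 0.0057 = 0.1264
Σp_1ᵢ² = 0.20² + 0.26² + 0.02² + 0.33² + 0.19² = 0.0400 + 0.0676 + 0.0004 + 0.1089 + 0.0361 = 0.2530
Σp_2ᵢ² = 0.45² + 0.02² + 0.45² + 0.05² + 0.03² = 0.2025 + 0.0004 + 0.2025 + 0.0025 + 0.0009 = 0.4088
O = 0.1264 / √(0.2530 × 0.4088) = 0.1264 / 0.32160 = 0.3930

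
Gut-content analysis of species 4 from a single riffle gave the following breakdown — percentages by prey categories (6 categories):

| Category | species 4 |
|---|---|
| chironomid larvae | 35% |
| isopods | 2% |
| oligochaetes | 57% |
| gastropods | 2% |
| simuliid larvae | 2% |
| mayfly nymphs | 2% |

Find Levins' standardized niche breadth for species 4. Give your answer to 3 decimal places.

0.245

Convert percentages to proportions (divide by 100).
Σpᵢ² = 0.35² + 0.02² + 0.57² + 0.02² + 0.02² + 0.02² = 0.1225 + 0.0004 + 0.3249 + 0.0004 + 0.0004 + 0.0004 = 0.4490
B = 1 / 0.4490 = 2.22717
Bₛ = (B − 1)/(n − 1) = (2.22717 − 1)/(6 − 1) = 1.22717/5 = 0.24543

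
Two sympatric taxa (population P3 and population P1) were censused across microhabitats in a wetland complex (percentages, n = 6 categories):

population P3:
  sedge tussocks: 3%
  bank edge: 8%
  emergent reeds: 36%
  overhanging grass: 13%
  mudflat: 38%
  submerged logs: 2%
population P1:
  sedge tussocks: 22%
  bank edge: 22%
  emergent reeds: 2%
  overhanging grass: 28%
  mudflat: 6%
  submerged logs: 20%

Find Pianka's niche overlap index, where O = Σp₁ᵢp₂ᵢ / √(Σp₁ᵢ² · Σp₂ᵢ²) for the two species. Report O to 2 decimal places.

0.37

Convert percentages to proportions (divide by 100).
Σ p₁ᵢp₂ᵢ = 0.0066 + 0.0176 + 0.0072 + 0.0364 + 0.0228 + 0.0040 = 0.0946
Σp_1ᵢ² = 0.03² + 0.08² + 0.36² + 0.13² + 0.38² + 0.02² = 0.0009 + 0.0064 + 0.1296 + 0.0169 + 0.1444 + 0.0004 = 0.2986
Σp_2ᵢ² = 0.22² + 0.22² + 0.02² + 0.28² + 0.06² + 0.20² = 0.0484 + 0.0484 + 0.0004 + 0.0784 + 0.0036 + 0.0400 = 0.2192
O = 0.0946 / √(0.2986 × 0.2192) = 0.0946 / 0.25584 = 0.3698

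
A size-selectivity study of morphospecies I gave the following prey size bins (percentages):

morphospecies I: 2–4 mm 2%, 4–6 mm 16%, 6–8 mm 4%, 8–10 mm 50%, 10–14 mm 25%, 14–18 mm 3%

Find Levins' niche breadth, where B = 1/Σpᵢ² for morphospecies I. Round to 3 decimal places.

Convert percentages to proportions (divide by 100).
Σpᵢ² = 0.02² + 0.16² + 0.04² + 0.50² + 0.25² + 0.03² = 0.0004 + 0.0256 + 0.0016 + 0.2500 + 0.0625 + 0.0009 = 0.3410
B = 1 / 0.3410 = 2.93255

2.933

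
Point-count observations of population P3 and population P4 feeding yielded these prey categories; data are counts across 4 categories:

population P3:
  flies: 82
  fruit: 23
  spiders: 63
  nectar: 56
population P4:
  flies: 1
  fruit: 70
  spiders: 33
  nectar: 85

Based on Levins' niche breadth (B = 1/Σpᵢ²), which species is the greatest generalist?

Proportions for population P3 (n=224): 82/224=0.3661, 23/224=0.1027, 63/224=0.2813, 56/224=0.2500
Proportions for population P4 (n=189): 1/189=0.0053, 70/189=0.3704, 33/189=0.1746, 85/189=0.4497
Σp_P3ᵢ² = 0.3661² + 0.1027² + 0.2813² + 0.2500² = 0.134029 + 0.010547 + 0.079130 + 0.062500 = 0.286206
B_P3 = 1 / 0.286206 = 3.4940
Σp_P4ᵢ² = 0.0053² + 0.3704² + 0.1746² + 0.4497² = 0.000028 + 0.137196 + 0.030485 + 0.202230 = 0.369939
B_P4 = 1 / 0.369939 = 2.7031
Highest B → broadest niche (most generalist): population P3 (B = 3.49).

population P3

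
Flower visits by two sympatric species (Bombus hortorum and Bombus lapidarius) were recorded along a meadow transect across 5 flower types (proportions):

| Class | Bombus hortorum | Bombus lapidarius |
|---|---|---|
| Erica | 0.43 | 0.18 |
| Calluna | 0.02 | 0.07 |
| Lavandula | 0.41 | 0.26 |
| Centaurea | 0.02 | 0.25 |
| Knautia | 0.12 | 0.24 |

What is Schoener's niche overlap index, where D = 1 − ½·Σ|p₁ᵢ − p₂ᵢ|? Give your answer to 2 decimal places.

Σ|p₁ᵢ − p₂ᵢ| = 0.25 + 0.05 + 0.15 + 0.23 + 0.12 = 0.80
D = 1 − ½ × 0.80 = 1 − 0.400 = 0.6000

0.60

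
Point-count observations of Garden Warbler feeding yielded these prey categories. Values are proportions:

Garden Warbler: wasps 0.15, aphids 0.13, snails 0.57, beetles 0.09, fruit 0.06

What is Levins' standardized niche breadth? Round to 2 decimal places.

Σpᵢ² = 0.15² + 0.13² + 0.57² + 0.09² + 0.06² = 0.0225 + 0.0169 + 0.3249 + 0.0081 + 0.0036 = 0.3760
B = 1 / 0.3760 = 2.6596
Bₛ = (B − 1)/(n − 1) = (2.6596 − 1)/(5 − 1) = 1.6596/4 = 0.4149

0.41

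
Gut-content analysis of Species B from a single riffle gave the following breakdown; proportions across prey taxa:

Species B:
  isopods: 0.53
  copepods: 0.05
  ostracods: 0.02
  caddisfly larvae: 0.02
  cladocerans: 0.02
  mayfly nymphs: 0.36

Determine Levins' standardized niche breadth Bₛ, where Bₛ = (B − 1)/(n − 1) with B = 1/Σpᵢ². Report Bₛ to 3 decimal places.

0.283

Σpᵢ² = 0.53² + 0.05² + 0.02² + 0.02² + 0.02² + 0.36² = 0.2809 + 0.0025 + 0.0004 + 0.0004 + 0.0004 + 0.1296 = 0.4142
B = 1 / 0.4142 = 2.41429
Bₛ = (B − 1)/(n − 1) = (2.41429 − 1)/(6 − 1) = 1.41429/5 = 0.28286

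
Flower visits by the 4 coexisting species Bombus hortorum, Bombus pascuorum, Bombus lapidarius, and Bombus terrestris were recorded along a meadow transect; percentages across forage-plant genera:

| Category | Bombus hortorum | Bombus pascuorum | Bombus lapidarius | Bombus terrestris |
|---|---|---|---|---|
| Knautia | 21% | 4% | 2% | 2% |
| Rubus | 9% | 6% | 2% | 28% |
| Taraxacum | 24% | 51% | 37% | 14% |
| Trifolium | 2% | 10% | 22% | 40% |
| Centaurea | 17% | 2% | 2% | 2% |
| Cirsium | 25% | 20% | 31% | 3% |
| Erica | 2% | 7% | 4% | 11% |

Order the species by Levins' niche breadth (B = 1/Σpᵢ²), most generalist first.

Convert percentages to proportions (divide by 100).
Σp_hortᵢ² = 0.21² + 0.09² + 0.24² + 0.02² + 0.17² + 0.25² + 0.02² = 0.0441 + 0.0081 + 0.0576 + 0.0004 + 0.0289 + 0.0625 + 0.0004 = 0.2020
B_hort = 1 / 0.2020 = 4.9505
Σp_pascᵢ² = 0.04² + 0.06² + 0.51² + 0.10² + 0.02² + 0.20² + 0.07² = 0.0016 + 0.0036 + 0.2601 + 0.0100 + 0.0004 + 0.0400 + 0.0049 = 0.3206
B_pasc = 1 / 0.3206 = 3.1192
Σp_lapiᵢ² = 0.02² + 0.02² + 0.37² + 0.22² + 0.02² + 0.31² + 0.04² = 0.0004 + 0.0004 + 0.1369 + 0.0484 + 0.0004 + 0.0961 + 0.0016 = 0.2842
B_lapi = 1 / 0.2842 = 3.5186
Σp_terrᵢ² = 0.02² + 0.28² + 0.14² + 0.40² + 0.02² + 0.03² + 0.11² = 0.0004 + 0.0784 + 0.0196 + 0.1600 + 0.0004 + 0.0009 + 0.0121 = 0.2718
B_terr = 1 / 0.2718 = 3.6792
Ranking by B (broadest → narrowest): Bombus hortorum (4.95) > Bombus terrestris (3.68) > Bombus lapidarius (3.52) > Bombus pascuorum (3.12)

Bombus hortorum > Bombus terrestris > Bombus lapidarius > Bombus pascuorum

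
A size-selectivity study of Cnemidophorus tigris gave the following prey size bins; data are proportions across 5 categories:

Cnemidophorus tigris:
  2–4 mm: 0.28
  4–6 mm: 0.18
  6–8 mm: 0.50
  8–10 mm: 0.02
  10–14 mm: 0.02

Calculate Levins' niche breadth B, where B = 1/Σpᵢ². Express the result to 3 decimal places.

Σpᵢ² = 0.28² + 0.18² + 0.50² + 0.02² + 0.02² = 0.0784 + 0.0324 + 0.2500 + 0.0004 + 0.0004 = 0.3616
B = 1 / 0.3616 = 2.76549

2.765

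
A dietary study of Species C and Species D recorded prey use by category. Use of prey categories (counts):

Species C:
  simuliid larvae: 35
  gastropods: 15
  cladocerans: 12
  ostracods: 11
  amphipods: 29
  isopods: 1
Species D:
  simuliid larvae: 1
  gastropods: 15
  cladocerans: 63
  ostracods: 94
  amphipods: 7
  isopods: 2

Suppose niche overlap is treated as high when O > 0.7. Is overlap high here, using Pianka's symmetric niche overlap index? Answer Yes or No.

No

Proportions for Species C (n=103): 35/103=0.3398, 15/103=0.1456, 12/103=0.1165, 11/103=0.1068, 29/103=0.2816, 1/103=0.0097
Proportions for Species D (n=182): 1/182=0.0055, 15/182=0.0824, 63/182=0.3462, 94/182=0.5165, 7/182=0.0385, 2/182=0.0110
Σ p₁ᵢp₂ᵢ = 0.001869 + 0.011997 + 0.040332 + 0.055162 + 0.010842 + 0.000107 = 0.120309
Σp_1ᵢ² = 0.3398² + 0.1456² + 0.1165² + 0.1068² + 0.2816² + 0.0097² = 0.115464 + 0.021199 + 0.013572 + 0.011406 + 0.079299 + 0.000094 = 0.241034
Σp_2ᵢ² = 0.0055² + 0.0824² + 0.3462² + 0.5165² + 0.0385² + 0.0110² = 0.000030 + 0.006790 + 0.119854 + 0.266772 + 0.001482 + 0.000121 = 0.395049
O = 0.120309 / √(0.241034 × 0.395049) = 0.120309 / 0.3085778 = 0.3899
O = 0.3899 < 0.7 → No.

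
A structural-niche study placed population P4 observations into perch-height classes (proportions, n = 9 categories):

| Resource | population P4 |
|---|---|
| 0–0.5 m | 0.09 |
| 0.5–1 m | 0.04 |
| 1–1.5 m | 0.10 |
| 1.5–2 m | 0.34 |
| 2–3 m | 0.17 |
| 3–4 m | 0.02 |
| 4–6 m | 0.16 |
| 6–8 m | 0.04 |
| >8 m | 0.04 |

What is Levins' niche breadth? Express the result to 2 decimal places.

Σpᵢ² = 0.09² + 0.04² + 0.10² + 0.34² + 0.17² + 0.02² + 0.16² + 0.04² + 0.04² = 0.0081 + 0.0016 + 0.0100 + 0.1156 + 0.0289 + 0.0004 + 0.0256 + 0.0016 + 0.0016 = 0.1934
B = 1 / 0.1934 = 5.1706

5.17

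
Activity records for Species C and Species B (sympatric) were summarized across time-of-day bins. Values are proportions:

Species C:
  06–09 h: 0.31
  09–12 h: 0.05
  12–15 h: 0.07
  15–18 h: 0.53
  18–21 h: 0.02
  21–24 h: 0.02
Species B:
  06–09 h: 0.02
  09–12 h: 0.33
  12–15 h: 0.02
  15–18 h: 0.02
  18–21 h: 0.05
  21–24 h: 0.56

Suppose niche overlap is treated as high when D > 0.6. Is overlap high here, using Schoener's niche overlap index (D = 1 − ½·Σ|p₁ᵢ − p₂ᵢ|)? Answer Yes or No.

No

Σ|p₁ᵢ − p₂ᵢ| = 0.29 + 0.28 + 0.05 + 0.51 + 0.03 + 0.54 = 1.70
D = 1 − ½ × 1.70 = 1 − 0.850 = 0.1500
D = 0.1500 < 0.6 → No.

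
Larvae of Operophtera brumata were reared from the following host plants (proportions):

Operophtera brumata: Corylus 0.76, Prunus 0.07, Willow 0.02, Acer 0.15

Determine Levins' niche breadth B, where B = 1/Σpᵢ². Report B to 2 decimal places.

1.65

Σpᵢ² = 0.76² + 0.07² + 0.02² + 0.15² = 0.5776 + 0.0049 + 0.0004 + 0.0225 = 0.6054
B = 1 / 0.6054 = 1.6518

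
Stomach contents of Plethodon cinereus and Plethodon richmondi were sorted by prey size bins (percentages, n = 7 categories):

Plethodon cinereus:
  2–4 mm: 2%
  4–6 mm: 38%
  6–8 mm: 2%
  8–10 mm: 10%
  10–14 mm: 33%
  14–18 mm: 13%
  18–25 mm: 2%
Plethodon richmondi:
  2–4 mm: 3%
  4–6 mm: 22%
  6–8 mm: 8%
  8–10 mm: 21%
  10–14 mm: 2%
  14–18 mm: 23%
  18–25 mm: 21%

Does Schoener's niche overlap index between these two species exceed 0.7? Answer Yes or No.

No

Convert percentages to proportions (divide by 100).
Σ|p₁ᵢ − p₂ᵢ| = 0.01 + 0.16 + 0.06 + 0.11 + 0.31 + 0.10 + 0.19 = 0.94
D = 1 − ½ × 0.94 = 1 − 0.470 = 0.5300
D = 0.5300 < 0.7 → No.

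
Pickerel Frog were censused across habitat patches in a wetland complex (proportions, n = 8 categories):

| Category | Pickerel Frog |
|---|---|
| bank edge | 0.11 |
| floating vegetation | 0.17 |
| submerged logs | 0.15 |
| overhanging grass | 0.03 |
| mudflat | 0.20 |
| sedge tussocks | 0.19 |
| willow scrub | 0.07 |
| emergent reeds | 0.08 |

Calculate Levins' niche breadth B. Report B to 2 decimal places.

Σpᵢ² = 0.11² + 0.17² + 0.15² + 0.03² + 0.20² + 0.19² + 0.07² + 0.08² = 0.0121 + 0.0289 + 0.0225 + 0.0009 + 0.0400 + 0.0361 + 0.0049 + 0.0064 = 0.1518
B = 1 / 0.1518 = 6.5876

6.59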